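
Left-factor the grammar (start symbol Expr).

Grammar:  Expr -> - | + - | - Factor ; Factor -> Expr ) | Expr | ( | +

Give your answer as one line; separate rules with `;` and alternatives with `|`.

Expr -> + - | - Expr1; Factor -> ( | + | Expr Factor1; Expr1 -> ε | Factor; Factor1 -> ) | ε

Expr has alternatives sharing prefix '-': factor to Expr → - Expr1 with Expr1 → ε | Factor.
Factor has alternatives sharing prefix 'Expr': factor to Factor → Expr Factor1 with Factor1 → ) | ε.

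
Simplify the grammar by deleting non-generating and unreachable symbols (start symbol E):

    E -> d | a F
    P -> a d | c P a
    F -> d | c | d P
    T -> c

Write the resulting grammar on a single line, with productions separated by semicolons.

E -> d | a F; P -> a d | c P a; F -> d | c | d P

Generating nonterminals: {E, F, P, T}.
Reachable from E after that: {E, F, P}.
Removed useless symbols: {T} and every production mentioning them.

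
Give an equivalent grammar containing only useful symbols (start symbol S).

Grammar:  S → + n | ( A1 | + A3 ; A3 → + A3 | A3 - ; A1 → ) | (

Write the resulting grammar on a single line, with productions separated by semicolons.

Generating nonterminals: {A1, S}.
Reachable from S after that: {A1, S}.
Removed useless symbols: {A3} and every production mentioning them.

S → + n | ( A1; A1 → ) | (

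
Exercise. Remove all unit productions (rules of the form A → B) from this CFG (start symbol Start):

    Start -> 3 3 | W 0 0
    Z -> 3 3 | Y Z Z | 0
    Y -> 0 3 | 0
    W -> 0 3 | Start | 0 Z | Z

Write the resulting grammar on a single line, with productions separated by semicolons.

Start -> 3 3 | W 0 0; Z -> 3 3 | Y Z Z | 0; Y -> 0 3 | 0; W -> 3 3 | Y Z Z | 0 | W 0 0 | 0 3 | 0 Z

Unit pairs: W ⇒* {Start, Z}.
Replace each nonterminal's rules with the union of the non-unit rules of every nonterminal it unit-derives.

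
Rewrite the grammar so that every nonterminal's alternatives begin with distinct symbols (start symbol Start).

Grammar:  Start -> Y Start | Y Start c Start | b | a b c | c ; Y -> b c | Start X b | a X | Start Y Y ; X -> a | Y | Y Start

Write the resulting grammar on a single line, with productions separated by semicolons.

Start has alternatives sharing prefix 'Y Start': factor to Start → Y Start Start1 with Start1 → ε | c Start.
Y has alternatives sharing prefix 'Start': factor to Y → Start Y1 with Y1 → X b | Y Y.
X has alternatives sharing prefix 'Y': factor to X → Y X1 with X1 → ε | Start.

Start -> b | a b c | c | Y Start Start1; Y -> b c | a X | Start Y1; X -> a | Y X1; Start1 -> ε | c Start; Y1 -> X b | Y Y; X1 -> ε | Start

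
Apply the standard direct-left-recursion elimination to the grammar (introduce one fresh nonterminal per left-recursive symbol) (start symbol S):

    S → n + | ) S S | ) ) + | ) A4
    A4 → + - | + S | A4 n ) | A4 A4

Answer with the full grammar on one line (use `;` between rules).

S → n + | ) S S | ) ) + | ) A4; A4 → + - A4' | + S A4'; A4' → n ) A4' | A4 A4' | ε

Directly left-recursive nonterminal: A4.
For A4: α = {n ), A4}, β = {+ -, + S}. Rewrite as A4 → β A4' and A4' → α A4' | ε.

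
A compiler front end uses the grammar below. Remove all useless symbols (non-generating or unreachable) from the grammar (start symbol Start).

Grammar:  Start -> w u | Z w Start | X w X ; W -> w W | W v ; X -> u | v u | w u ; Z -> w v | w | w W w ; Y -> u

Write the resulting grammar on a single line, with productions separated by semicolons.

Start -> w u | Z w Start | X w X; X -> u | v u | w u; Z -> w v | w

Generating nonterminals: {Start, X, Y, Z}.
Reachable from Start after that: {Start, X, Z}.
Removed useless symbols: {W, Y} and every production mentioning them.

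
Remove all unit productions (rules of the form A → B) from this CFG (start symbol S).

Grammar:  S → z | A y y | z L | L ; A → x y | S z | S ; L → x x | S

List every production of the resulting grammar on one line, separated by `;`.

S → x x | z | A y y | z L; A → x x | z | A y y | z L | x y | S z; L → x x | z | A y y | z L

Unit pairs: A ⇒* {L, S}; L ⇒* {S}; S ⇒* {L}.
For each unit pair (A, B), copy every non-unit production of B to A, then drop all unit productions.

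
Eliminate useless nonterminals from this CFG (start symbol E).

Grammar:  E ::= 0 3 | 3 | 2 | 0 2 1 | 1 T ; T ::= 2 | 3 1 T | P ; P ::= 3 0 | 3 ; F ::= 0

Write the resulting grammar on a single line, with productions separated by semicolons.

E ::= 0 3 | 3 | 2 | 0 2 1 | 1 T; T ::= 2 | 3 1 T | P; P ::= 3 0 | 3

Generating nonterminals: {E, F, P, T}.
Reachable from E after that: {E, P, T}.
Removed useless symbols: {F} and every production mentioning them.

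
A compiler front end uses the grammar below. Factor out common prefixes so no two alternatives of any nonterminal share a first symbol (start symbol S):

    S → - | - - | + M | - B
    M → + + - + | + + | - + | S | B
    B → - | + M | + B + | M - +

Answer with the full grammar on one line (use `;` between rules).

S has alternatives sharing prefix '-': factor to S → - S' with S' → ε | - | B.
M has alternatives sharing prefix '+ +': factor to M → + + M' with M' → - + | ε.
B has alternatives sharing prefix '+': factor to B → + B' with B' → M | B +.

S → + M | - S'; M → - + | S | B | + + M'; B → - | M - + | + B'; S' → ε | - | B; M' → - + | ε; B' → M | B +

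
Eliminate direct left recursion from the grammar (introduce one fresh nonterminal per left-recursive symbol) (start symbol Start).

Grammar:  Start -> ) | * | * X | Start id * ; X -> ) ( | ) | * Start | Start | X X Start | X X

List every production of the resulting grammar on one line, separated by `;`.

Start -> ) Start1 | * Start1 | * X Start1; X -> ) ( X1 | ) X1 | * Start X1 | Start X1; Start1 -> id * Start1 | ε; X1 -> X Start X1 | X X1 | ε

Start, X are directly left-recursive.
For Start: α = {id *}, β = {), *, * X}. Rewrite as Start → β Start1 and Start1 → α Start1 | ε.
For X: α = {X Start, X}, β = {) (, ), * Start, Start}. Rewrite as X → β X1 and X1 → α X1 | ε.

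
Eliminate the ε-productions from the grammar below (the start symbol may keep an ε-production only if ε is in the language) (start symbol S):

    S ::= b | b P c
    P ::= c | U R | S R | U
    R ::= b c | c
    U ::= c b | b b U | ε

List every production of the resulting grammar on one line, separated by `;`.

S ::= b | b P c | b c; P ::= c | U R | R | S R | U; R ::= b c | c; U ::= c b | b b U | b b

Nullable set = {P, U}.
ε ∉ L(G), so no ε-production is kept.
For each production, add variants omitting each subset of nullable occurrences: S → b P c gives b P c | b c. P → U R gives U R | R. U → b b U gives b b U | b b.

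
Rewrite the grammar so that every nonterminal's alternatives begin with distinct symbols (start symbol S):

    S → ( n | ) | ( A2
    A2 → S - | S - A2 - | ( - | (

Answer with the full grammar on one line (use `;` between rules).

S has alternatives sharing prefix '(': factor to S → ( S' with S' → n | A2.
A2 has alternatives sharing prefix 'S -': factor to A2 → S - A2' with A2' → ε | A2 -.
A2 has alternatives sharing prefix '(': factor to A2 → ( A2'' with A2'' → - | ε.

S → ) | ( S'; A2 → S - A2' | ( A2''; S' → n | A2; A2' → ε | A2 -; A2'' → - | ε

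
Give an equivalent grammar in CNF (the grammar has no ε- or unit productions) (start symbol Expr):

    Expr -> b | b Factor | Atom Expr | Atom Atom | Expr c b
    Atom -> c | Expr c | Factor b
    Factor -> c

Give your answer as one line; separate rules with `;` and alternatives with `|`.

Introduce a nonterminal for each terminal appearing in a rule of length ≥ 2: X1 → b, X2 → c.
Binarize each right-hand side of length ≥ 3 by chaining fresh nonterminals (Y1, Y2, …): affected rules were Expr → Expr X2 X1.

Expr -> b | X1 Factor | Atom Expr | Atom Atom | Expr Y1; Atom -> c | Expr X2 | Factor X1; Factor -> c; X1 -> b; X2 -> c; Y1 -> X2 X1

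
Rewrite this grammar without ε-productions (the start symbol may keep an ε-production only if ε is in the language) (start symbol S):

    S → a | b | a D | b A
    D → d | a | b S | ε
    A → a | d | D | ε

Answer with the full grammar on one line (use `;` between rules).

The nullable symbols are {A, D}.
ε ∉ L(G), so no ε-production is kept.

S → a | b | a D | b A; D → d | a | b S; A → a | d | D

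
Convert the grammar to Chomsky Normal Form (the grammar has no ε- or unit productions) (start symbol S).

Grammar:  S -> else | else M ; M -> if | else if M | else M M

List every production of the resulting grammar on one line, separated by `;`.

S -> else | X1 M; M -> if | X1 Y1 | X1 Y2; X1 -> else; X2 -> if; Y1 -> X2 M; Y2 -> M M

Introduce a nonterminal for each terminal appearing in a rule of length ≥ 2: X1 → else, X2 → if.
Binarize each right-hand side of length ≥ 3 by chaining fresh nonterminals (Y1, Y2, …): affected rules were M → X1 X2 M; M → X1 M M.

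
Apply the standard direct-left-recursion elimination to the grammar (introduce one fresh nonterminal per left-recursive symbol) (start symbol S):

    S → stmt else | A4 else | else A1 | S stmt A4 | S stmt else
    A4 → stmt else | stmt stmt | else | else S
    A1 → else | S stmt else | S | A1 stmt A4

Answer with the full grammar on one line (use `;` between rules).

S → stmt else S' | A4 else S' | else A1 S'; A4 → stmt else | stmt stmt | else | else S; A1 → else A1' | S stmt else A1' | S A1'; S' → stmt A4 S' | stmt else S' | ε; A1' → stmt A4 A1' | ε

Left recursion appears on S, A1.
For S: α = {stmt A4, stmt else}, β = {stmt else, A4 else, else A1}. Rewrite as S → β S' and S' → α S' | ε.
For A1: α = {stmt A4}, β = {else, S stmt else, S}. Rewrite as A1 → β A1' and A1' → α A1' | ε.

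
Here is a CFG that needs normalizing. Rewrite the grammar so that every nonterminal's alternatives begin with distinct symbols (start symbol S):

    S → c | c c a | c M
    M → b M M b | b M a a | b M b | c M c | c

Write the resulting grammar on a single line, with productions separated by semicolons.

S has alternatives sharing prefix 'c': factor to S → c S' with S' → ε | c a | M.
M has alternatives sharing prefix 'b M': factor to M → b M M' with M' → M b | a a | b.
M has alternatives sharing prefix 'c': factor to M → c M'' with M'' → M c | ε.

S → c S'; M → b M M' | c M''; S' → ε | c a | M; M' → M b | a a | b; M'' → M c | ε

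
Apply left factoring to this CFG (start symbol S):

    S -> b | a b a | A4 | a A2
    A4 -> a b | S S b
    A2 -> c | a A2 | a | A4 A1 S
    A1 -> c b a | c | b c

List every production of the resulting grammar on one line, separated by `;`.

S -> b | A4 | a S'; A4 -> a b | S S b; A2 -> c | A4 A1 S | a A2'; A1 -> b c | c A1'; S' -> b a | A2; A2' -> A2 | ε; A1' -> b a | ε

S has alternatives sharing prefix 'a': factor to S → a S' with S' → b a | A2.
A2 has alternatives sharing prefix 'a': factor to A2 → a A2' with A2' → A2 | ε.
A1 has alternatives sharing prefix 'c': factor to A1 → c A1' with A1' → b a | ε.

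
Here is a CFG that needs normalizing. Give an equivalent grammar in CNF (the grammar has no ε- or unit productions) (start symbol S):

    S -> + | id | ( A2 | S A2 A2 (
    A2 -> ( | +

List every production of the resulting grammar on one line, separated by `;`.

Introduce a nonterminal for each terminal appearing in a rule of length ≥ 2: X1 → (.
Binarize each right-hand side of length ≥ 3 by chaining fresh nonterminals (Y1, Y2, …): affected rules were S → S A2 A2 X1.

S -> + | id | X1 A2 | S Y1; A2 -> ( | +; X1 -> (; Y1 -> A2 Y2; Y2 -> A2 X1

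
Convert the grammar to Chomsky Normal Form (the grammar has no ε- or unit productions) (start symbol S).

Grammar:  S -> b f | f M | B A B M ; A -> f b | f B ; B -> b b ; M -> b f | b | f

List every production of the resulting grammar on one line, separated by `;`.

Introduce a nonterminal for each terminal appearing in a rule of length ≥ 2: X1 → b, X2 → f.
Binarize each right-hand side of length ≥ 3 by chaining fresh nonterminals (Y1, Y2, …): affected rules were S → B A B M.

S -> X1 X2 | X2 M | B Y1; A -> X2 X1 | X2 B; B -> X1 X1; M -> X1 X2 | b | f; X1 -> b; X2 -> f; Y1 -> A Y2; Y2 -> B M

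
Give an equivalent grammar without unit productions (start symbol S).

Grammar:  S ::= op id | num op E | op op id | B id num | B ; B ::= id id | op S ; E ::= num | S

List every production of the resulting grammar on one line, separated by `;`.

Unit pairs: E ⇒* {B, S}; S ⇒* {B}.
For every A with A ⇒* B via unit rules, add B's non-unit alternatives to A; then delete every rule of the form X → Y.

S ::= id id | op S | op id | num op E | op op id | B id num; B ::= id id | op S; E ::= id id | op S | num | op id | num op E | op op id | B id num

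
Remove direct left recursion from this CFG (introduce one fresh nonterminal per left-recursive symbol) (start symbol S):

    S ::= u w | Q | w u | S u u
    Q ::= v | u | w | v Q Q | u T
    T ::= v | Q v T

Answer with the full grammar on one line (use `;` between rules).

S ::= u w S' | Q S' | w u S'; Q ::= v | u | w | v Q Q | u T; T ::= v | Q v T; S' ::= u u S' | ε

Directly left-recursive nonterminal: S.
For S: α = {u u}, β = {u w, Q, w u}. Rewrite as S → β S' and S' → α S' | ε.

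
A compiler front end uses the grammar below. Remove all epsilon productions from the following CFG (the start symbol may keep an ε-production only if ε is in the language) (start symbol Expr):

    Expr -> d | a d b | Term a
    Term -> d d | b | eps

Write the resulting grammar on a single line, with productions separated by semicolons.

Expr -> d | a d b | Term a | a; Term -> d d | b

Nullable nonterminals: {Term}.
ε ∉ L(G), so no ε-production is kept.
For each production, add variants omitting each subset of nullable occurrences: Expr → Term a gives Term a | a.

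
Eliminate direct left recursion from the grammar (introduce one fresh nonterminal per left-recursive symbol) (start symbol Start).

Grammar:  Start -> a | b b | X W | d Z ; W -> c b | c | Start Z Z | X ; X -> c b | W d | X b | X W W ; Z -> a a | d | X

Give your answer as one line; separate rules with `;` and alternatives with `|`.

Start -> a | b b | X W | d Z; W -> c b | c | Start Z Z | X; X -> c b X1 | W d X1; Z -> a a | d | X; X1 -> b X1 | W W X1 | eps

Left recursion appears on X.
For X: α = {b, W W}, β = {c b, W d}. Rewrite as X → β X1 and X1 → α X1 | ε.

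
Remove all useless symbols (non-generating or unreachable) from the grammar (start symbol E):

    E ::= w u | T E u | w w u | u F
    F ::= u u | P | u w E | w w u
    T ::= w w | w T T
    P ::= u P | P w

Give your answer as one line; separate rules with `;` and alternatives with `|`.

Generating nonterminals: {E, F, T}.
Reachable from E after that: {E, F, T}.
Removed useless symbols: {P} and every production mentioning them.

E ::= w u | T E u | w w u | u F; F ::= u u | u w E | w w u; T ::= w w | w T T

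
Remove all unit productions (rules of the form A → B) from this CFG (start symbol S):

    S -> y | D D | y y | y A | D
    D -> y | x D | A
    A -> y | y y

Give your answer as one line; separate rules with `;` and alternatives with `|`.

Unit pairs: D ⇒* {A}; S ⇒* {A, D}.
For every A with A ⇒* B via unit rules, add B's non-unit alternatives to A; then delete every rule of the form X → Y.

S -> y | x D | D D | y y | y A; D -> y | x D | y y; A -> y | y y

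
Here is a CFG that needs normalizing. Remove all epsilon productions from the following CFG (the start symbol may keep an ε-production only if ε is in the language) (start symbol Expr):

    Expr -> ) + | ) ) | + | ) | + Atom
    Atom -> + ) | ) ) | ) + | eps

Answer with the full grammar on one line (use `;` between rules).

Nullable set = {Atom}.
ε ∉ L(G), so no ε-production is kept.

Expr -> ) + | ) ) | + | ) | + Atom; Atom -> + ) | ) ) | ) +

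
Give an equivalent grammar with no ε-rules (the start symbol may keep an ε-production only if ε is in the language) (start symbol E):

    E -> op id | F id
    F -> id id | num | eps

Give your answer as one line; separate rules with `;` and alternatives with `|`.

E -> op id | F id | id; F -> id id | num

Nullable nonterminals: {F}.
ε ∉ L(G), so no ε-production is kept.
Add the nullable-subset variants: E → F id gives F id | id.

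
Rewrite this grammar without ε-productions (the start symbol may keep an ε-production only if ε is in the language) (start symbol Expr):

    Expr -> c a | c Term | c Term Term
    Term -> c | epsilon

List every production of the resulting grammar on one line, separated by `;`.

Expr -> c a | c Term | c | c Term Term; Term -> c

The nullable symbols are {Term}.
ε ∉ L(G), so no ε-production is kept.
Add the nullable-subset variants: Expr → c Term gives c Term | c.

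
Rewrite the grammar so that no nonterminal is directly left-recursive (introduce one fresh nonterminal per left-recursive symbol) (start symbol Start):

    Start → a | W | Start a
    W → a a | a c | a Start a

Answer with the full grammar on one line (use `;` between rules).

Start → a Start1 | W Start1; W → a a | a c | a Start a; Start1 → a Start1 | ε

Start is directly left-recursive.
For Start: α = {a}, β = {a, W}. Rewrite as Start → β Start1 and Start1 → α Start1 | ε.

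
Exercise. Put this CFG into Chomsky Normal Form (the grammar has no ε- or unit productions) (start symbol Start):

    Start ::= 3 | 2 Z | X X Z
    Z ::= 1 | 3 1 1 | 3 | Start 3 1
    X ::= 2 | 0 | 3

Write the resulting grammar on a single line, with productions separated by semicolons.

Start ::= 3 | X1 Z | X Y1; Z ::= 1 | X2 Y2 | 3 | Start Y3; X ::= 2 | 0 | 3; X1 ::= 2; X2 ::= 3; X3 ::= 1; Y1 ::= X Z; Y2 ::= X3 X3; Y3 ::= X2 X3

Introduce a nonterminal for each terminal appearing in a rule of length ≥ 2: X1 → 2, X2 → 3, X3 → 1.
Binarize each right-hand side of length ≥ 3 by chaining fresh nonterminals (Y1, Y2, …): affected rules were Start → X X Z; Z → X2 X3 X3; Z → Start X2 X3.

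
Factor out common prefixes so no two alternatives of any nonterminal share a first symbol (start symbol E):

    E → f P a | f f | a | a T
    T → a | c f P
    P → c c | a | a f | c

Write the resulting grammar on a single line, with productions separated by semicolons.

E has alternatives sharing prefix 'f': factor to E → f E' with E' → P a | f.
E has alternatives sharing prefix 'a': factor to E → a E'' with E'' → ε | T.
P has alternatives sharing prefix 'c': factor to P → c P' with P' → c | ε.
P has alternatives sharing prefix 'a': factor to P → a P'' with P'' → ε | f.

E → f E' | a E''; T → a | c f P; P → c P' | a P''; E' → P a | f; E'' → ε | T; P' → c | ε; P'' → ε | f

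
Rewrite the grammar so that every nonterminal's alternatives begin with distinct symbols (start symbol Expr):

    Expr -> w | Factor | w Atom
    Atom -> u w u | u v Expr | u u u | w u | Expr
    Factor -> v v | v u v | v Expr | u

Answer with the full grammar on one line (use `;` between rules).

Expr -> Factor | w Expr1; Atom -> w u | Expr | u Atom1; Factor -> u | v Factor1; Expr1 -> ε | Atom; Atom1 -> w u | v Expr | u u; Factor1 -> v | u v | Expr

Expr has alternatives sharing prefix 'w': factor to Expr → w Expr1 with Expr1 → ε | Atom.
Atom has alternatives sharing prefix 'u': factor to Atom → u Atom1 with Atom1 → w u | v Expr | u u.
Factor has alternatives sharing prefix 'v': factor to Factor → v Factor1 with Factor1 → v | u v | Expr.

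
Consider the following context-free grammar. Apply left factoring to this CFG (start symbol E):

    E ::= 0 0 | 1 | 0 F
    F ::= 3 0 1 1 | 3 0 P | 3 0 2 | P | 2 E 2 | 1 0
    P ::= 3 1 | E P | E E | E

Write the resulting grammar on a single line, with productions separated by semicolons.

E has alternatives sharing prefix '0': factor to E → 0 E' with E' → 0 | F.
F has alternatives sharing prefix '3 0': factor to F → 3 0 F' with F' → 1 1 | P | 2.
P has alternatives sharing prefix 'E': factor to P → E P' with P' → P | E | ε.

E ::= 1 | 0 E'; F ::= P | 2 E 2 | 1 0 | 3 0 F'; P ::= 3 1 | E P'; E' ::= 0 | F; F' ::= 1 1 | P | 2; P' ::= P | E | ε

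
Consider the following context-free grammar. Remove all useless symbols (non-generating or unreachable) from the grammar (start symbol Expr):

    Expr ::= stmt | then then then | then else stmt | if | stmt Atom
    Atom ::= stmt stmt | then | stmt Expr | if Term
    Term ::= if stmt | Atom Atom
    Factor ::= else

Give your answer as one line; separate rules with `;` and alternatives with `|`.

Generating nonterminals: {Atom, Expr, Factor, Term}.
Reachable from Expr after that: {Atom, Expr, Term}.
Removed useless symbols: {Factor} and every production mentioning them.

Expr ::= stmt | then then then | then else stmt | if | stmt Atom; Atom ::= stmt stmt | then | stmt Expr | if Term; Term ::= if stmt | Atom Atom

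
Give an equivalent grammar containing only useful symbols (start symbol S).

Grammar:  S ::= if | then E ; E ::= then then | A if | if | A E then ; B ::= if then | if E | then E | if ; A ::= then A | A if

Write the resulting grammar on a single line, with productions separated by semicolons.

Generating nonterminals: {B, E, S}.
Reachable from S after that: {E, S}.
Removed useless symbols: {A, B} and every production mentioning them.

S ::= if | then E; E ::= then then | if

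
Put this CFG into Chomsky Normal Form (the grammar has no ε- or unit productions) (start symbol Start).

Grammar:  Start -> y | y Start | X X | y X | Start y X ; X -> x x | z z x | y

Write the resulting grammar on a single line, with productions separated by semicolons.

Start -> y | X1 Start | X X | X1 X | Start Y1; X -> X2 X2 | X3 Y2 | y; X1 -> y; X2 -> x; X3 -> z; Y1 -> X1 X; Y2 -> X3 X2

Introduce a nonterminal for each terminal appearing in a rule of length ≥ 2: X1 → y, X2 → x, X3 → z.
Binarize each right-hand side of length ≥ 3 by chaining fresh nonterminals (Y1, Y2, …): affected rules were Start → Start X1 X; X → X3 X3 X2.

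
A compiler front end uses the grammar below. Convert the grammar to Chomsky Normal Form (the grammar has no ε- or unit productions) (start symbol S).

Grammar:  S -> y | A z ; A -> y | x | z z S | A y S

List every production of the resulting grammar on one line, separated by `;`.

Introduce a nonterminal for each terminal appearing in a rule of length ≥ 2: X1 → z, X2 → y.
Binarize each right-hand side of length ≥ 3 by chaining fresh nonterminals (Y1, Y2, …): affected rules were A → X1 X1 S; A → A X2 S.

S -> y | A X1; A -> y | x | X1 Y1 | A Y2; X1 -> z; X2 -> y; Y1 -> X1 S; Y2 -> X2 S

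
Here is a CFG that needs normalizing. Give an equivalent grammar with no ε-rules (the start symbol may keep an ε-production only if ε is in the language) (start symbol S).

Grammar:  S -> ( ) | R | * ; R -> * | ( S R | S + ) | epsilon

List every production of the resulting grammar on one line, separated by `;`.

Nullable nonterminals: {R, S}.
ε ∈ L(G) since S is nullable, so keep S → ε.
Add the nullable-subset variants: R → ( S R gives ( S R | ( S | ( R | (. R → S + ) gives S + ) | + ).

S -> ( ) | R | * | ε; R -> * | ( S R | ( S | ( R | ( | S + ) | + )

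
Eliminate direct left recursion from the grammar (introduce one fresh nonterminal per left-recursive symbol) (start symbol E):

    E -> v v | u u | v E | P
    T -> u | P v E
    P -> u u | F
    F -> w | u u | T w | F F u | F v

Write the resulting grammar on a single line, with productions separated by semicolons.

E -> v v | u u | v E | P; T -> u | P v E; P -> u u | F; F -> w F' | u u F' | T w F'; F' -> F u F' | v F' | ε

Left recursion appears on F.
For F: α = {F u, v}, β = {w, u u, T w}. Rewrite as F → β F' and F' → α F' | ε.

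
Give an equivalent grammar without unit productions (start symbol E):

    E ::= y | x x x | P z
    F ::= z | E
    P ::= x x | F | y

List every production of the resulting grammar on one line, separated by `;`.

Unit pairs: F ⇒* {E}; P ⇒* {E, F}.
For every A with A ⇒* B via unit rules, add B's non-unit alternatives to A; then delete every rule of the form X → Y.

E ::= y | x x x | P z; F ::= y | x x x | P z | z; P ::= y | x x x | P z | z | x x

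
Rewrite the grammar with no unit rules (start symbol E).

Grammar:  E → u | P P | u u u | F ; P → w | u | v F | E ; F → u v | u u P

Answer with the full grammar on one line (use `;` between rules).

Unit pairs: E ⇒* {F}; P ⇒* {E, F}.
For every A with A ⇒* B via unit rules, add B's non-unit alternatives to A; then delete every rule of the form X → Y.

E → u | P P | u u u | u v | u u P; P → u | P P | u u u | w | v F | u v | u u P; F → u v | u u P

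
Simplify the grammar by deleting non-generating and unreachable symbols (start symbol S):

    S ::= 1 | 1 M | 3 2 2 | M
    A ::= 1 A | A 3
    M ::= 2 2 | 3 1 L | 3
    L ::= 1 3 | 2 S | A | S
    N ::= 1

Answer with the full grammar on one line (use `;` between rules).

Generating nonterminals: {L, M, N, S}.
Reachable from S after that: {L, M, S}.
Removed useless symbols: {A, N} and every production mentioning them.

S ::= 1 | 1 M | 3 2 2 | M; M ::= 2 2 | 3 1 L | 3; L ::= 1 3 | 2 S | S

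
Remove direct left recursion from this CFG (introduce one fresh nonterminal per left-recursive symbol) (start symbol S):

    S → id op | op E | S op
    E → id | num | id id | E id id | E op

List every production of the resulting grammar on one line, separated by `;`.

Left recursion appears on S, E.
For S: α = {op}, β = {id op, op E}. Rewrite as S → β S' and S' → α S' | ε.
For E: α = {id id, op}, β = {id, num, id id}. Rewrite as E → β E' and E' → α E' | ε.

S → id op S' | op E S'; E → id E' | num E' | id id E'; S' → op S' | epsilon; E' → id id E' | op E' | epsilon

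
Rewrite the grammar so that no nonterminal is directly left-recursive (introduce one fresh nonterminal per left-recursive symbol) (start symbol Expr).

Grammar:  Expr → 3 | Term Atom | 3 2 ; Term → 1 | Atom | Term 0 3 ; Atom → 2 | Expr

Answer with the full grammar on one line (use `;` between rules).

Expr → 3 | Term Atom | 3 2; Term → 1 Term1 | Atom Term1; Atom → 2 | Expr; Term1 → 0 3 Term1 | ε

Directly left-recursive nonterminal: Term.
For Term: α = {0 3}, β = {1, Atom}. Rewrite as Term → β Term1 and Term1 → α Term1 | ε.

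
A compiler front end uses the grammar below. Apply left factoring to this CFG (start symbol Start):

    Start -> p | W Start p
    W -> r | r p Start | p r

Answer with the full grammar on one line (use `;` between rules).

W has alternatives sharing prefix 'r': factor to W → r W1 with W1 → ε | p Start.

Start -> p | W Start p; W -> p r | r W1; W1 -> ε | p Start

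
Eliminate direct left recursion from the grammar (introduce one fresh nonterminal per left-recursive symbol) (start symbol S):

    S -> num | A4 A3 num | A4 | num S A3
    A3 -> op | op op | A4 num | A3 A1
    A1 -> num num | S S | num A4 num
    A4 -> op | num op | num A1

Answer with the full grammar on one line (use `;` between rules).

S -> num | A4 A3 num | A4 | num S A3; A3 -> op A3' | op op A3' | A4 num A3'; A1 -> num num | S S | num A4 num; A4 -> op | num op | num A1; A3' -> A1 A3' | ε

Directly left-recursive nonterminal: A3.
For A3: α = {A1}, β = {op, op op, A4 num}. Rewrite as A3 → β A3' and A3' → α A3' | ε.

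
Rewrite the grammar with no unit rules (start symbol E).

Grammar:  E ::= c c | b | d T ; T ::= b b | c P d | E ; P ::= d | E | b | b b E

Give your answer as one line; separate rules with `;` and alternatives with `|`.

E ::= c c | b | d T; T ::= c c | b | d T | b b | c P d; P ::= c c | b | d T | d | b b E

Unit pairs: P ⇒* {E}; T ⇒* {E}.
Replace each nonterminal's rules with the union of the non-unit rules of every nonterminal it unit-derives.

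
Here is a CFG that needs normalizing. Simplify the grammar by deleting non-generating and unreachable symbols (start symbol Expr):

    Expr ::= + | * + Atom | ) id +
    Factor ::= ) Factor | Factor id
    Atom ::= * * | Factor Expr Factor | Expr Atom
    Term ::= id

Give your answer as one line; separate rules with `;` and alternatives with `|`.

Generating nonterminals: {Atom, Expr, Term}.
Reachable from Expr after that: {Atom, Expr}.
Removed useless symbols: {Factor, Term} and every production mentioning them.

Expr ::= + | * + Atom | ) id +; Atom ::= * * | Expr Atom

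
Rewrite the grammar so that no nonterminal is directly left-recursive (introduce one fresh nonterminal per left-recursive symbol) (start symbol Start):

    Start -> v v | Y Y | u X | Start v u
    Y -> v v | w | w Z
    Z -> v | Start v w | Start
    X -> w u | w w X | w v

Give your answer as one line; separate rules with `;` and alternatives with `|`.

Start -> v v Start1 | Y Y Start1 | u X Start1; Y -> v v | w | w Z; Z -> v | Start v w | Start; X -> w u | w w X | w v; Start1 -> v u Start1 | ε

Directly left-recursive nonterminal: Start.
For Start: α = {v u}, β = {v v, Y Y, u X}. Rewrite as Start → β Start1 and Start1 → α Start1 | ε.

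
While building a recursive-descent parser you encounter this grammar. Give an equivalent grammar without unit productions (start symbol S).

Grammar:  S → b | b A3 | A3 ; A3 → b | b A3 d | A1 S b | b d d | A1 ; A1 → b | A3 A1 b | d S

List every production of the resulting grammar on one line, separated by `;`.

S → b | A3 A1 b | d S | b A3 | b A3 d | A1 S b | b d d; A3 → b | A3 A1 b | d S | b A3 d | A1 S b | b d d; A1 → b | A3 A1 b | d S

Unit pairs: A3 ⇒* {A1}; S ⇒* {A1, A3}.
For each unit pair (A, B), copy every non-unit production of B to A, then drop all unit productions.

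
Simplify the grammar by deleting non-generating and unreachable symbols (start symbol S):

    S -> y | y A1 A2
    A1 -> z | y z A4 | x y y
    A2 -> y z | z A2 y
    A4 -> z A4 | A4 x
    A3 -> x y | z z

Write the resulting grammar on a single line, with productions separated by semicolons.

Generating nonterminals: {A1, A2, A3, S}.
Reachable from S after that: {A1, A2, S}.
Removed useless symbols: {A3, A4} and every production mentioning them.

S -> y | y A1 A2; A1 -> z | x y y; A2 -> y z | z A2 y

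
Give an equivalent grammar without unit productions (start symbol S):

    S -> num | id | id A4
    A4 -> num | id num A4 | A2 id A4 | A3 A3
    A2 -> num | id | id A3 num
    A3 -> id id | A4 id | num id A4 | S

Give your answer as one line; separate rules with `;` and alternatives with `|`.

Unit pairs: A3 ⇒* {S}.
For each unit pair (A, B), copy every non-unit production of B to A, then drop all unit productions.

S -> num | id | id A4; A4 -> num | id num A4 | A2 id A4 | A3 A3; A2 -> num | id | id A3 num; A3 -> num | id | id A4 | id id | A4 id | num id A4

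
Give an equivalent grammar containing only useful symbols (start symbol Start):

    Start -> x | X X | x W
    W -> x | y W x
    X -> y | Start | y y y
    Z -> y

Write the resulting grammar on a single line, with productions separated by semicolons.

Start -> x | X X | x W; W -> x | y W x; X -> y | Start | y y y

Generating nonterminals: {Start, W, X, Z}.
Reachable from Start after that: {Start, W, X}.
Removed useless symbols: {Z} and every production mentioning them.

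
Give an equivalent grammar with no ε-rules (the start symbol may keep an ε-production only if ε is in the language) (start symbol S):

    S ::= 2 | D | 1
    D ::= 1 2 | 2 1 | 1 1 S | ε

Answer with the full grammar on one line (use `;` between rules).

Nullable nonterminals: {D, S}.
ε ∈ L(G) since S is nullable, so keep S → ε.
Add the nullable-subset variants: D → 1 1 S gives 1 1 S | 1 1.

S ::= 2 | D | 1 | ε; D ::= 1 2 | 2 1 | 1 1 S | 1 1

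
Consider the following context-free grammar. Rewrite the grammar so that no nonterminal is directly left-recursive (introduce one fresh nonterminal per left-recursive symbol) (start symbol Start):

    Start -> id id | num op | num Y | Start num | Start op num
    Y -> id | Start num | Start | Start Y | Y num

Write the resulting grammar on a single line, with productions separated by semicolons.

Start -> id id Start1 | num op Start1 | num Y Start1; Y -> id Y1 | Start num Y1 | Start Y1 | Start Y Y1; Start1 -> num Start1 | op num Start1 | ε; Y1 -> num Y1 | ε

Directly left-recursive nonterminals: Start, Y.
For Start: α = {num, op num}, β = {id id, num op, num Y}. Rewrite as Start → β Start1 and Start1 → α Start1 | ε.
For Y: α = {num}, β = {id, Start num, Start, Start Y}. Rewrite as Y → β Y1 and Y1 → α Y1 | ε.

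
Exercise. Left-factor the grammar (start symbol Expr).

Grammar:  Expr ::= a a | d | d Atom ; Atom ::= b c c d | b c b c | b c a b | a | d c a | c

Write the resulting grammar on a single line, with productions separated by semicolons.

Expr ::= a a | d Expr1; Atom ::= a | d c a | c | b c Atom1; Expr1 ::= ε | Atom; Atom1 ::= c d | b c | a b

Expr has alternatives sharing prefix 'd': factor to Expr → d Expr1 with Expr1 → ε | Atom.
Atom has alternatives sharing prefix 'b c': factor to Atom → b c Atom1 with Atom1 → c d | b c | a b.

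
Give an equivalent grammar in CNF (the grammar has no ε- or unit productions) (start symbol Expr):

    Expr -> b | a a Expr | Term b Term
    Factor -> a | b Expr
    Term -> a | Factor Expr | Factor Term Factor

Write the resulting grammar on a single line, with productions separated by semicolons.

Expr -> b | X1 Y1 | Term Y2; Factor -> a | X2 Expr; Term -> a | Factor Expr | Factor Y3; X1 -> a; X2 -> b; Y1 -> X1 Expr; Y2 -> X2 Term; Y3 -> Term Factor

Introduce a nonterminal for each terminal appearing in a rule of length ≥ 2: X1 → a, X2 → b.
Binarize each right-hand side of length ≥ 3 by chaining fresh nonterminals (Y1, Y2, …): affected rules were Expr → X1 X1 Expr; Expr → Term X2 Term; Term → Factor Term Factor.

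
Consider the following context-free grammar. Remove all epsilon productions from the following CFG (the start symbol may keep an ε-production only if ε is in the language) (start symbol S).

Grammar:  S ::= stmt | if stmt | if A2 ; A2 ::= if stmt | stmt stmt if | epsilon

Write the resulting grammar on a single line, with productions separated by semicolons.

S ::= stmt | if stmt | if A2 | if; A2 ::= if stmt | stmt stmt if

The nullable symbols are {A2}.
ε ∉ L(G), so no ε-production is kept.
For each production, add variants omitting each subset of nullable occurrences: S → if A2 gives if A2 | if.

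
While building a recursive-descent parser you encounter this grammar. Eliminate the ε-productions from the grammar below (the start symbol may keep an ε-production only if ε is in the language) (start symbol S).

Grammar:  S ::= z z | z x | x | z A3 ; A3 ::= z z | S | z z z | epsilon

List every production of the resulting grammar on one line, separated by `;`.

S ::= z z | z x | x | z A3 | z; A3 ::= z z | S | z z z

Nullable set = {A3}.
ε ∉ L(G), so no ε-production is kept.
For each production, add variants omitting each subset of nullable occurrences: S → z A3 gives z A3 | z.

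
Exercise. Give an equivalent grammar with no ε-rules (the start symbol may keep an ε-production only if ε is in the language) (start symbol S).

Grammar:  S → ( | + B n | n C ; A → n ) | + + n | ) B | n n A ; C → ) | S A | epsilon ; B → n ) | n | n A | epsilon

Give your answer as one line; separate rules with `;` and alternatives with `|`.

Nullable nonterminals: {B, C}.
ε ∉ L(G), so no ε-production is kept.
For each production, add variants omitting each subset of nullable occurrences: S → + B n gives + B n | + n. S → n C gives n C | n. A → ) B gives ) B | ).

S → ( | + B n | + n | n C | n; A → n ) | + + n | ) B | ) | n n A; C → ) | S A; B → n ) | n | n A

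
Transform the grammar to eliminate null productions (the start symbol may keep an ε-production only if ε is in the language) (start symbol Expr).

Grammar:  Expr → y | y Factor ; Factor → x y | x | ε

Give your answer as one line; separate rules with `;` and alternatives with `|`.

The nullable symbols are {Factor}.
ε ∉ L(G), so no ε-production is kept.

Expr → y | y Factor; Factor → x y | x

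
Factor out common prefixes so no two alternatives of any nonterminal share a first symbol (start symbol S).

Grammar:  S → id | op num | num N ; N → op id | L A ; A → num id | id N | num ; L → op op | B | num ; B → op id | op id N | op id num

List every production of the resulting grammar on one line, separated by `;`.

A has alternatives sharing prefix 'num': factor to A → num A' with A' → id | ε.
B has alternatives sharing prefix 'op id': factor to B → op id B' with B' → ε | N | num.

S → id | op num | num N; N → op id | L A; A → id N | num A'; L → op op | B | num; B → op id B'; A' → id | ε; B' → ε | N | num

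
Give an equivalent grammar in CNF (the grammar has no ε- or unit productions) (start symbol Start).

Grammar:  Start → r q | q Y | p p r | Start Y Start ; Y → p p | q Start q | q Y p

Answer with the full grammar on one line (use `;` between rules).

Start → X1 X2 | X2 Y | X3 Y1 | Start Y2; Y → X3 X3 | X2 Y3 | X2 Y4; X1 → r; X2 → q; X3 → p; Y1 → X3 X1; Y2 → Y Start; Y3 → Start X2; Y4 → Y X3

Introduce a nonterminal for each terminal appearing in a rule of length ≥ 2: X1 → r, X2 → q, X3 → p.
Binarize each right-hand side of length ≥ 3 by chaining fresh nonterminals (Y1, Y2, …): affected rules were Start → X3 X3 X1; Start → Start Y Start; Y → X2 Start X2; Y → X2 Y X3.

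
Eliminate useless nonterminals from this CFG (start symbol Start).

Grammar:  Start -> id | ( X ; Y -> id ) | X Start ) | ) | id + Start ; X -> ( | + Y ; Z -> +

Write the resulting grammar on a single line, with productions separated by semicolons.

Generating nonterminals: {Start, X, Y, Z}.
Reachable from Start after that: {Start, X, Y}.
Removed useless symbols: {Z} and every production mentioning them.

Start -> id | ( X; Y -> id ) | X Start ) | ) | id + Start; X -> ( | + Y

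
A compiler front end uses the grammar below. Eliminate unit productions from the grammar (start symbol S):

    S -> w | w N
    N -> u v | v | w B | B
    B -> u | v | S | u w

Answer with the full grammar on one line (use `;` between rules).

S -> w | w N; N -> u | v | u w | w | w N | u v | w B; B -> u | v | u w | w | w N

Unit pairs: B ⇒* {S}; N ⇒* {B, S}.
For each unit pair (A, B), copy every non-unit production of B to A, then drop all unit productions.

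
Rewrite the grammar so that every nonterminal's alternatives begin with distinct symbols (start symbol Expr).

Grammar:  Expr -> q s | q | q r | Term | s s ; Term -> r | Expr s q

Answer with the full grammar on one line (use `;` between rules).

Expr -> Term | s s | q Expr1; Term -> r | Expr s q; Expr1 -> s | ε | r

Expr has alternatives sharing prefix 'q': factor to Expr → q Expr1 with Expr1 → s | ε | r.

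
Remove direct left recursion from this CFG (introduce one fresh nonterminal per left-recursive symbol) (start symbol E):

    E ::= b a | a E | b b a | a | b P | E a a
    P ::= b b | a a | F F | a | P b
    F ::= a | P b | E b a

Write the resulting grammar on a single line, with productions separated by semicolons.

E ::= b a E' | a E E' | b b a E' | a E' | b P E'; P ::= b b P' | a a P' | F F P' | a P'; F ::= a | P b | E b a; E' ::= a a E' | eps; P' ::= b P' | eps

Directly left-recursive nonterminals: E, P.
For E: α = {a a}, β = {b a, a E, b b a, a, b P}. Rewrite as E → β E' and E' → α E' | ε.
For P: α = {b}, β = {b b, a a, F F, a}. Rewrite as P → β P' and P' → α P' | ε.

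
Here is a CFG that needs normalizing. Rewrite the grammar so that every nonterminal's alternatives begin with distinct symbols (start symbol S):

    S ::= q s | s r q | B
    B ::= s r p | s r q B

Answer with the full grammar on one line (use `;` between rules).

S ::= q s | s r q | B; B ::= s r B'; B' ::= p | q B

B has alternatives sharing prefix 's r': factor to B → s r B' with B' → p | q B.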